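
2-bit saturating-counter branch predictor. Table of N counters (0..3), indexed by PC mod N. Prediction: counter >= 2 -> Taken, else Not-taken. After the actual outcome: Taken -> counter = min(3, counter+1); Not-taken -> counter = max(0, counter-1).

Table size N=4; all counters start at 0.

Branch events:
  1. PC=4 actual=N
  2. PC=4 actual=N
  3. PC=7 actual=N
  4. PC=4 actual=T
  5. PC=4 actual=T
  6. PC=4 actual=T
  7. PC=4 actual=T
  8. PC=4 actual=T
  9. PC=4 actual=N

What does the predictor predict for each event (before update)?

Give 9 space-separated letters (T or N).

Answer: N N N N N T T T T

Derivation:
Ev 1: PC=4 idx=0 pred=N actual=N -> ctr[0]=0
Ev 2: PC=4 idx=0 pred=N actual=N -> ctr[0]=0
Ev 3: PC=7 idx=3 pred=N actual=N -> ctr[3]=0
Ev 4: PC=4 idx=0 pred=N actual=T -> ctr[0]=1
Ev 5: PC=4 idx=0 pred=N actual=T -> ctr[0]=2
Ev 6: PC=4 idx=0 pred=T actual=T -> ctr[0]=3
Ev 7: PC=4 idx=0 pred=T actual=T -> ctr[0]=3
Ev 8: PC=4 idx=0 pred=T actual=T -> ctr[0]=3
Ev 9: PC=4 idx=0 pred=T actual=N -> ctr[0]=2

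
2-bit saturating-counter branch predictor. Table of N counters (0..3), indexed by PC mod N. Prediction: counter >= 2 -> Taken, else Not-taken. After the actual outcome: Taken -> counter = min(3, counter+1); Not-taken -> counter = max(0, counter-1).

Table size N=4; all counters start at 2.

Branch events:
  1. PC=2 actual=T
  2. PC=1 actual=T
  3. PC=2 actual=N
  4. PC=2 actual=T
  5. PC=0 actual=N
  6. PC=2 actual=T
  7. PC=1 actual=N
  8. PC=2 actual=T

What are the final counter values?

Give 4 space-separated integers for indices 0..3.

Answer: 1 2 3 2

Derivation:
Ev 1: PC=2 idx=2 pred=T actual=T -> ctr[2]=3
Ev 2: PC=1 idx=1 pred=T actual=T -> ctr[1]=3
Ev 3: PC=2 idx=2 pred=T actual=N -> ctr[2]=2
Ev 4: PC=2 idx=2 pred=T actual=T -> ctr[2]=3
Ev 5: PC=0 idx=0 pred=T actual=N -> ctr[0]=1
Ev 6: PC=2 idx=2 pred=T actual=T -> ctr[2]=3
Ev 7: PC=1 idx=1 pred=T actual=N -> ctr[1]=2
Ev 8: PC=2 idx=2 pred=T actual=T -> ctr[2]=3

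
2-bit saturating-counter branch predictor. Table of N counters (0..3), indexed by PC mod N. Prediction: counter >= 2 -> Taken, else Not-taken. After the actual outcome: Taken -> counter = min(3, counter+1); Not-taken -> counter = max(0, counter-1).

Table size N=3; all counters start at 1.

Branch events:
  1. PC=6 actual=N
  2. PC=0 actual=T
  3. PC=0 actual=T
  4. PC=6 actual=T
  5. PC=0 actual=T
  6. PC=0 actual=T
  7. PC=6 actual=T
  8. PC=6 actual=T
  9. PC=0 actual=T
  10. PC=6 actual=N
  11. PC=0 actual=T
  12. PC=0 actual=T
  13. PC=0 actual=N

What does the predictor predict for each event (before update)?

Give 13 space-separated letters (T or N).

Ev 1: PC=6 idx=0 pred=N actual=N -> ctr[0]=0
Ev 2: PC=0 idx=0 pred=N actual=T -> ctr[0]=1
Ev 3: PC=0 idx=0 pred=N actual=T -> ctr[0]=2
Ev 4: PC=6 idx=0 pred=T actual=T -> ctr[0]=3
Ev 5: PC=0 idx=0 pred=T actual=T -> ctr[0]=3
Ev 6: PC=0 idx=0 pred=T actual=T -> ctr[0]=3
Ev 7: PC=6 idx=0 pred=T actual=T -> ctr[0]=3
Ev 8: PC=6 idx=0 pred=T actual=T -> ctr[0]=3
Ev 9: PC=0 idx=0 pred=T actual=T -> ctr[0]=3
Ev 10: PC=6 idx=0 pred=T actual=N -> ctr[0]=2
Ev 11: PC=0 idx=0 pred=T actual=T -> ctr[0]=3
Ev 12: PC=0 idx=0 pred=T actual=T -> ctr[0]=3
Ev 13: PC=0 idx=0 pred=T actual=N -> ctr[0]=2

Answer: N N N T T T T T T T T T T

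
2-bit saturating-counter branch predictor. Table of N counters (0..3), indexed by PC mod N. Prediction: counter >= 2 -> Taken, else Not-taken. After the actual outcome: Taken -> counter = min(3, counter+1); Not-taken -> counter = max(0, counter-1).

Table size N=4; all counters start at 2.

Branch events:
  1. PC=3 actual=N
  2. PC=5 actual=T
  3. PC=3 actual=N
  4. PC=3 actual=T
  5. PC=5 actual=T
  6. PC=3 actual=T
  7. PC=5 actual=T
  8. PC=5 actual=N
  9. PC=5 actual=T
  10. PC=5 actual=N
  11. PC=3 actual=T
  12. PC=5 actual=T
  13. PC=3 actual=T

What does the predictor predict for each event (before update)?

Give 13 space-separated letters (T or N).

Answer: T T N N T N T T T T T T T

Derivation:
Ev 1: PC=3 idx=3 pred=T actual=N -> ctr[3]=1
Ev 2: PC=5 idx=1 pred=T actual=T -> ctr[1]=3
Ev 3: PC=3 idx=3 pred=N actual=N -> ctr[3]=0
Ev 4: PC=3 idx=3 pred=N actual=T -> ctr[3]=1
Ev 5: PC=5 idx=1 pred=T actual=T -> ctr[1]=3
Ev 6: PC=3 idx=3 pred=N actual=T -> ctr[3]=2
Ev 7: PC=5 idx=1 pred=T actual=T -> ctr[1]=3
Ev 8: PC=5 idx=1 pred=T actual=N -> ctr[1]=2
Ev 9: PC=5 idx=1 pred=T actual=T -> ctr[1]=3
Ev 10: PC=5 idx=1 pred=T actual=N -> ctr[1]=2
Ev 11: PC=3 idx=3 pred=T actual=T -> ctr[3]=3
Ev 12: PC=5 idx=1 pred=T actual=T -> ctr[1]=3
Ev 13: PC=3 idx=3 pred=T actual=T -> ctr[3]=3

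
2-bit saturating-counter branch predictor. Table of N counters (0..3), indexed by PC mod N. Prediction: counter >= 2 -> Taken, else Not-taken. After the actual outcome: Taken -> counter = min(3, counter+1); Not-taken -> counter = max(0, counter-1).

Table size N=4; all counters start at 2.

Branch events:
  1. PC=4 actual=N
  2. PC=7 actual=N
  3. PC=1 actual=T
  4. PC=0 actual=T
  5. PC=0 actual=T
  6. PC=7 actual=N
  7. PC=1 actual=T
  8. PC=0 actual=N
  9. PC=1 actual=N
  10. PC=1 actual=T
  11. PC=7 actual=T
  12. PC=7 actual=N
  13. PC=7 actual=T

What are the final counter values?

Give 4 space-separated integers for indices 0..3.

Answer: 2 3 2 1

Derivation:
Ev 1: PC=4 idx=0 pred=T actual=N -> ctr[0]=1
Ev 2: PC=7 idx=3 pred=T actual=N -> ctr[3]=1
Ev 3: PC=1 idx=1 pred=T actual=T -> ctr[1]=3
Ev 4: PC=0 idx=0 pred=N actual=T -> ctr[0]=2
Ev 5: PC=0 idx=0 pred=T actual=T -> ctr[0]=3
Ev 6: PC=7 idx=3 pred=N actual=N -> ctr[3]=0
Ev 7: PC=1 idx=1 pred=T actual=T -> ctr[1]=3
Ev 8: PC=0 idx=0 pred=T actual=N -> ctr[0]=2
Ev 9: PC=1 idx=1 pred=T actual=N -> ctr[1]=2
Ev 10: PC=1 idx=1 pred=T actual=T -> ctr[1]=3
Ev 11: PC=7 idx=3 pred=N actual=T -> ctr[3]=1
Ev 12: PC=7 idx=3 pred=N actual=N -> ctr[3]=0
Ev 13: PC=7 idx=3 pred=N actual=T -> ctr[3]=1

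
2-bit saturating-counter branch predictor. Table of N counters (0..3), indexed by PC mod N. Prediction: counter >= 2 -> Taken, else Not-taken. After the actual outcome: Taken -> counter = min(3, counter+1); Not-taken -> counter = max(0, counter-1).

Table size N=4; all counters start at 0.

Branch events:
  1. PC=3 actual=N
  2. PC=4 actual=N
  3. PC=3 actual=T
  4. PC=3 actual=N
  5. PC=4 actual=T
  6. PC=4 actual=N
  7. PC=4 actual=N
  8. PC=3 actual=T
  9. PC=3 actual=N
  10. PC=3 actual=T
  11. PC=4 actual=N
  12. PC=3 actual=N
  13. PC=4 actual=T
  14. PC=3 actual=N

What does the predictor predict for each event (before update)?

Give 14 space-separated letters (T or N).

Ev 1: PC=3 idx=3 pred=N actual=N -> ctr[3]=0
Ev 2: PC=4 idx=0 pred=N actual=N -> ctr[0]=0
Ev 3: PC=3 idx=3 pred=N actual=T -> ctr[3]=1
Ev 4: PC=3 idx=3 pred=N actual=N -> ctr[3]=0
Ev 5: PC=4 idx=0 pred=N actual=T -> ctr[0]=1
Ev 6: PC=4 idx=0 pred=N actual=N -> ctr[0]=0
Ev 7: PC=4 idx=0 pred=N actual=N -> ctr[0]=0
Ev 8: PC=3 idx=3 pred=N actual=T -> ctr[3]=1
Ev 9: PC=3 idx=3 pred=N actual=N -> ctr[3]=0
Ev 10: PC=3 idx=3 pred=N actual=T -> ctr[3]=1
Ev 11: PC=4 idx=0 pred=N actual=N -> ctr[0]=0
Ev 12: PC=3 idx=3 pred=N actual=N -> ctr[3]=0
Ev 13: PC=4 idx=0 pred=N actual=T -> ctr[0]=1
Ev 14: PC=3 idx=3 pred=N actual=N -> ctr[3]=0

Answer: N N N N N N N N N N N N N N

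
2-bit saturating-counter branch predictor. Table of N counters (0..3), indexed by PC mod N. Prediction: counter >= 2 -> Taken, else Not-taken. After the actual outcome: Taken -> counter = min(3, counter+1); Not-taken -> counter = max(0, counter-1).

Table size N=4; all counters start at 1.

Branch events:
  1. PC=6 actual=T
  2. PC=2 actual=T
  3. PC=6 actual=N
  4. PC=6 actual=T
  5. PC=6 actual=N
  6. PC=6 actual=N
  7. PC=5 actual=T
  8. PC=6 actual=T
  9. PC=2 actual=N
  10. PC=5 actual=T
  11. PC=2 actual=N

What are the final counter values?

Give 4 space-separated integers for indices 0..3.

Ev 1: PC=6 idx=2 pred=N actual=T -> ctr[2]=2
Ev 2: PC=2 idx=2 pred=T actual=T -> ctr[2]=3
Ev 3: PC=6 idx=2 pred=T actual=N -> ctr[2]=2
Ev 4: PC=6 idx=2 pred=T actual=T -> ctr[2]=3
Ev 5: PC=6 idx=2 pred=T actual=N -> ctr[2]=2
Ev 6: PC=6 idx=2 pred=T actual=N -> ctr[2]=1
Ev 7: PC=5 idx=1 pred=N actual=T -> ctr[1]=2
Ev 8: PC=6 idx=2 pred=N actual=T -> ctr[2]=2
Ev 9: PC=2 idx=2 pred=T actual=N -> ctr[2]=1
Ev 10: PC=5 idx=1 pred=T actual=T -> ctr[1]=3
Ev 11: PC=2 idx=2 pred=N actual=N -> ctr[2]=0

Answer: 1 3 0 1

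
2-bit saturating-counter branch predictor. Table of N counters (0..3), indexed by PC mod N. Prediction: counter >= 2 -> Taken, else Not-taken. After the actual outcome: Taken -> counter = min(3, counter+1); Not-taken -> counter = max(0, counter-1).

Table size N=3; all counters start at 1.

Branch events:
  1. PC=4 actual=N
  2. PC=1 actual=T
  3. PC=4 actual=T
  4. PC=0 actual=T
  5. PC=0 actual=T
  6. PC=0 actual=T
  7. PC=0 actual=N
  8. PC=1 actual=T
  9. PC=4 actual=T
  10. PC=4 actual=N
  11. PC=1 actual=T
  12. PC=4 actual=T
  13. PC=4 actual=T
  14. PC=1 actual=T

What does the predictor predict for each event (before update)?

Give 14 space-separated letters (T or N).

Answer: N N N N T T T T T T T T T T

Derivation:
Ev 1: PC=4 idx=1 pred=N actual=N -> ctr[1]=0
Ev 2: PC=1 idx=1 pred=N actual=T -> ctr[1]=1
Ev 3: PC=4 idx=1 pred=N actual=T -> ctr[1]=2
Ev 4: PC=0 idx=0 pred=N actual=T -> ctr[0]=2
Ev 5: PC=0 idx=0 pred=T actual=T -> ctr[0]=3
Ev 6: PC=0 idx=0 pred=T actual=T -> ctr[0]=3
Ev 7: PC=0 idx=0 pred=T actual=N -> ctr[0]=2
Ev 8: PC=1 idx=1 pred=T actual=T -> ctr[1]=3
Ev 9: PC=4 idx=1 pred=T actual=T -> ctr[1]=3
Ev 10: PC=4 idx=1 pred=T actual=N -> ctr[1]=2
Ev 11: PC=1 idx=1 pred=T actual=T -> ctr[1]=3
Ev 12: PC=4 idx=1 pred=T actual=T -> ctr[1]=3
Ev 13: PC=4 idx=1 pred=T actual=T -> ctr[1]=3
Ev 14: PC=1 idx=1 pred=T actual=T -> ctr[1]=3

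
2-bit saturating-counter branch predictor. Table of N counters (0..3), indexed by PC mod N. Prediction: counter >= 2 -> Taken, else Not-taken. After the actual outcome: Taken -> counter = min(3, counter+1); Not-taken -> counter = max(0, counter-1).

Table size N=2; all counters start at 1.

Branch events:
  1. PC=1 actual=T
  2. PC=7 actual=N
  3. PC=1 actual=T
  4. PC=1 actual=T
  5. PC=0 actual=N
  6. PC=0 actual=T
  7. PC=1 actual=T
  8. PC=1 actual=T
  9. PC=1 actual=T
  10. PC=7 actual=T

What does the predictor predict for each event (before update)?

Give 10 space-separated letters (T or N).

Ev 1: PC=1 idx=1 pred=N actual=T -> ctr[1]=2
Ev 2: PC=7 idx=1 pred=T actual=N -> ctr[1]=1
Ev 3: PC=1 idx=1 pred=N actual=T -> ctr[1]=2
Ev 4: PC=1 idx=1 pred=T actual=T -> ctr[1]=3
Ev 5: PC=0 idx=0 pred=N actual=N -> ctr[0]=0
Ev 6: PC=0 idx=0 pred=N actual=T -> ctr[0]=1
Ev 7: PC=1 idx=1 pred=T actual=T -> ctr[1]=3
Ev 8: PC=1 idx=1 pred=T actual=T -> ctr[1]=3
Ev 9: PC=1 idx=1 pred=T actual=T -> ctr[1]=3
Ev 10: PC=7 idx=1 pred=T actual=T -> ctr[1]=3

Answer: N T N T N N T T T T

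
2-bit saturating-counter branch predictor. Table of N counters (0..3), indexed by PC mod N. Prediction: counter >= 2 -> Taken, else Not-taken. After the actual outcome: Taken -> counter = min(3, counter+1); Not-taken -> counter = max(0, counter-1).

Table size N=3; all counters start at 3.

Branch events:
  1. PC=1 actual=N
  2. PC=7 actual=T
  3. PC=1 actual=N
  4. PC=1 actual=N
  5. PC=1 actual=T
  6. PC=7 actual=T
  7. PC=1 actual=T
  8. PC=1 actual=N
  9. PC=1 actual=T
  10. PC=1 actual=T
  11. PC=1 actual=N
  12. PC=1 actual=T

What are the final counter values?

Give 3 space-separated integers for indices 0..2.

Ev 1: PC=1 idx=1 pred=T actual=N -> ctr[1]=2
Ev 2: PC=7 idx=1 pred=T actual=T -> ctr[1]=3
Ev 3: PC=1 idx=1 pred=T actual=N -> ctr[1]=2
Ev 4: PC=1 idx=1 pred=T actual=N -> ctr[1]=1
Ev 5: PC=1 idx=1 pred=N actual=T -> ctr[1]=2
Ev 6: PC=7 idx=1 pred=T actual=T -> ctr[1]=3
Ev 7: PC=1 idx=1 pred=T actual=T -> ctr[1]=3
Ev 8: PC=1 idx=1 pred=T actual=N -> ctr[1]=2
Ev 9: PC=1 idx=1 pred=T actual=T -> ctr[1]=3
Ev 10: PC=1 idx=1 pred=T actual=T -> ctr[1]=3
Ev 11: PC=1 idx=1 pred=T actual=N -> ctr[1]=2
Ev 12: PC=1 idx=1 pred=T actual=T -> ctr[1]=3

Answer: 3 3 3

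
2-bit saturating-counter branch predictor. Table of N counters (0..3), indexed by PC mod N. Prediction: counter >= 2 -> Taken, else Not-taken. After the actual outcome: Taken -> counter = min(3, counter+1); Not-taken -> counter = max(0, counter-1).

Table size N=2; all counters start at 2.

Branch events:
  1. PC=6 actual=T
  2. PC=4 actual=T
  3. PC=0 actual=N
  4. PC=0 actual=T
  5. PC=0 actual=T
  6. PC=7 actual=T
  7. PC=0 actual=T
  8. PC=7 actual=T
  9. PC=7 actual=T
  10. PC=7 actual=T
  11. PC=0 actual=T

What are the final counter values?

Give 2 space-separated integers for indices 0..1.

Answer: 3 3

Derivation:
Ev 1: PC=6 idx=0 pred=T actual=T -> ctr[0]=3
Ev 2: PC=4 idx=0 pred=T actual=T -> ctr[0]=3
Ev 3: PC=0 idx=0 pred=T actual=N -> ctr[0]=2
Ev 4: PC=0 idx=0 pred=T actual=T -> ctr[0]=3
Ev 5: PC=0 idx=0 pred=T actual=T -> ctr[0]=3
Ev 6: PC=7 idx=1 pred=T actual=T -> ctr[1]=3
Ev 7: PC=0 idx=0 pred=T actual=T -> ctr[0]=3
Ev 8: PC=7 idx=1 pred=T actual=T -> ctr[1]=3
Ev 9: PC=7 idx=1 pred=T actual=T -> ctr[1]=3
Ev 10: PC=7 idx=1 pred=T actual=T -> ctr[1]=3
Ev 11: PC=0 idx=0 pred=T actual=T -> ctr[0]=3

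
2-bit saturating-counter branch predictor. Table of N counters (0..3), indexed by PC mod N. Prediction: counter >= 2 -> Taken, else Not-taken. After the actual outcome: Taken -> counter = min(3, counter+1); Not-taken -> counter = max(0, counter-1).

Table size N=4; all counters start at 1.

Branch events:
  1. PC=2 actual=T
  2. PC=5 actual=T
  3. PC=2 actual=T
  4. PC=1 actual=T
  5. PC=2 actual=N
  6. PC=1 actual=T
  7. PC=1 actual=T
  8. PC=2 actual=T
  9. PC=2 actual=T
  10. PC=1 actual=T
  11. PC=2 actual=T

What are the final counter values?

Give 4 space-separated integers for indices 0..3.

Ev 1: PC=2 idx=2 pred=N actual=T -> ctr[2]=2
Ev 2: PC=5 idx=1 pred=N actual=T -> ctr[1]=2
Ev 3: PC=2 idx=2 pred=T actual=T -> ctr[2]=3
Ev 4: PC=1 idx=1 pred=T actual=T -> ctr[1]=3
Ev 5: PC=2 idx=2 pred=T actual=N -> ctr[2]=2
Ev 6: PC=1 idx=1 pred=T actual=T -> ctr[1]=3
Ev 7: PC=1 idx=1 pred=T actual=T -> ctr[1]=3
Ev 8: PC=2 idx=2 pred=T actual=T -> ctr[2]=3
Ev 9: PC=2 idx=2 pred=T actual=T -> ctr[2]=3
Ev 10: PC=1 idx=1 pred=T actual=T -> ctr[1]=3
Ev 11: PC=2 idx=2 pred=T actual=T -> ctr[2]=3

Answer: 1 3 3 1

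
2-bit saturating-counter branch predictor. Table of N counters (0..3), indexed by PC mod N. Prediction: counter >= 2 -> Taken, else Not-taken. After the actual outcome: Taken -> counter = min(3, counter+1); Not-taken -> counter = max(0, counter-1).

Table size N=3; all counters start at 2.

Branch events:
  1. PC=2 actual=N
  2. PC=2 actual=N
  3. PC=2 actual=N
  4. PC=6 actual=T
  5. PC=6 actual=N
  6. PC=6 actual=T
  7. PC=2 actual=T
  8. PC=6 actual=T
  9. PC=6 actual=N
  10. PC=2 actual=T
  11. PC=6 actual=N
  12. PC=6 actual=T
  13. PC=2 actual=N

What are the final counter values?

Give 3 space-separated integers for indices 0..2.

Ev 1: PC=2 idx=2 pred=T actual=N -> ctr[2]=1
Ev 2: PC=2 idx=2 pred=N actual=N -> ctr[2]=0
Ev 3: PC=2 idx=2 pred=N actual=N -> ctr[2]=0
Ev 4: PC=6 idx=0 pred=T actual=T -> ctr[0]=3
Ev 5: PC=6 idx=0 pred=T actual=N -> ctr[0]=2
Ev 6: PC=6 idx=0 pred=T actual=T -> ctr[0]=3
Ev 7: PC=2 idx=2 pred=N actual=T -> ctr[2]=1
Ev 8: PC=6 idx=0 pred=T actual=T -> ctr[0]=3
Ev 9: PC=6 idx=0 pred=T actual=N -> ctr[0]=2
Ev 10: PC=2 idx=2 pred=N actual=T -> ctr[2]=2
Ev 11: PC=6 idx=0 pred=T actual=N -> ctr[0]=1
Ev 12: PC=6 idx=0 pred=N actual=T -> ctr[0]=2
Ev 13: PC=2 idx=2 pred=T actual=N -> ctr[2]=1

Answer: 2 2 1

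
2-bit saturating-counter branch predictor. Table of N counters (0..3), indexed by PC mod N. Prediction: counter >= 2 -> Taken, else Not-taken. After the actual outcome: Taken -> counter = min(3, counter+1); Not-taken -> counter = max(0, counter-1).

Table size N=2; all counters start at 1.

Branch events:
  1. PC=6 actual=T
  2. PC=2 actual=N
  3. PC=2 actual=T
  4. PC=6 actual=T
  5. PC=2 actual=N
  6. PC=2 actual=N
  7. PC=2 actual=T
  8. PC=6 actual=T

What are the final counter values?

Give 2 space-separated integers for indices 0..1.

Answer: 3 1

Derivation:
Ev 1: PC=6 idx=0 pred=N actual=T -> ctr[0]=2
Ev 2: PC=2 idx=0 pred=T actual=N -> ctr[0]=1
Ev 3: PC=2 idx=0 pred=N actual=T -> ctr[0]=2
Ev 4: PC=6 idx=0 pred=T actual=T -> ctr[0]=3
Ev 5: PC=2 idx=0 pred=T actual=N -> ctr[0]=2
Ev 6: PC=2 idx=0 pred=T actual=N -> ctr[0]=1
Ev 7: PC=2 idx=0 pred=N actual=T -> ctr[0]=2
Ev 8: PC=6 idx=0 pred=T actual=T -> ctr[0]=3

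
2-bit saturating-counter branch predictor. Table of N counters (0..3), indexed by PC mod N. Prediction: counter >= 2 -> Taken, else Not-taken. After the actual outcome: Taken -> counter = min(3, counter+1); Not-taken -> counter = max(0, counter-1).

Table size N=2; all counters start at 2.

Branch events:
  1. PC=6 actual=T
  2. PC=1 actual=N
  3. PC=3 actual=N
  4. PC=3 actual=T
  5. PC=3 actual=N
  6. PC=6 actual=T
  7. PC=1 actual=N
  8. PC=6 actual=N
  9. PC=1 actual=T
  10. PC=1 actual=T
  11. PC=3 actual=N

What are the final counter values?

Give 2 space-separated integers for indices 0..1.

Answer: 2 1

Derivation:
Ev 1: PC=6 idx=0 pred=T actual=T -> ctr[0]=3
Ev 2: PC=1 idx=1 pred=T actual=N -> ctr[1]=1
Ev 3: PC=3 idx=1 pred=N actual=N -> ctr[1]=0
Ev 4: PC=3 idx=1 pred=N actual=T -> ctr[1]=1
Ev 5: PC=3 idx=1 pred=N actual=N -> ctr[1]=0
Ev 6: PC=6 idx=0 pred=T actual=T -> ctr[0]=3
Ev 7: PC=1 idx=1 pred=N actual=N -> ctr[1]=0
Ev 8: PC=6 idx=0 pred=T actual=N -> ctr[0]=2
Ev 9: PC=1 idx=1 pred=N actual=T -> ctr[1]=1
Ev 10: PC=1 idx=1 pred=N actual=T -> ctr[1]=2
Ev 11: PC=3 idx=1 pred=T actual=N -> ctr[1]=1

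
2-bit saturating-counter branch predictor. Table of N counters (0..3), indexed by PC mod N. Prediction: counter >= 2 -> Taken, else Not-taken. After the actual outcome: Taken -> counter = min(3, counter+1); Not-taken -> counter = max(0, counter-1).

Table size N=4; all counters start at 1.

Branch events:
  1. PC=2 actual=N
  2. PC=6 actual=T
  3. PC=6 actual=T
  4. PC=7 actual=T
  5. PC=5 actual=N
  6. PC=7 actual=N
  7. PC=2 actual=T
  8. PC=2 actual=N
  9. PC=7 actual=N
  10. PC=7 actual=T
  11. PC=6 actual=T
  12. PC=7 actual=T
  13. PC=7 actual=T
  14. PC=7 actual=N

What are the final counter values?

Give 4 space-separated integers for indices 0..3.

Ev 1: PC=2 idx=2 pred=N actual=N -> ctr[2]=0
Ev 2: PC=6 idx=2 pred=N actual=T -> ctr[2]=1
Ev 3: PC=6 idx=2 pred=N actual=T -> ctr[2]=2
Ev 4: PC=7 idx=3 pred=N actual=T -> ctr[3]=2
Ev 5: PC=5 idx=1 pred=N actual=N -> ctr[1]=0
Ev 6: PC=7 idx=3 pred=T actual=N -> ctr[3]=1
Ev 7: PC=2 idx=2 pred=T actual=T -> ctr[2]=3
Ev 8: PC=2 idx=2 pred=T actual=N -> ctr[2]=2
Ev 9: PC=7 idx=3 pred=N actual=N -> ctr[3]=0
Ev 10: PC=7 idx=3 pred=N actual=T -> ctr[3]=1
Ev 11: PC=6 idx=2 pred=T actual=T -> ctr[2]=3
Ev 12: PC=7 idx=3 pred=N actual=T -> ctr[3]=2
Ev 13: PC=7 idx=3 pred=T actual=T -> ctr[3]=3
Ev 14: PC=7 idx=3 pred=T actual=N -> ctr[3]=2

Answer: 1 0 3 2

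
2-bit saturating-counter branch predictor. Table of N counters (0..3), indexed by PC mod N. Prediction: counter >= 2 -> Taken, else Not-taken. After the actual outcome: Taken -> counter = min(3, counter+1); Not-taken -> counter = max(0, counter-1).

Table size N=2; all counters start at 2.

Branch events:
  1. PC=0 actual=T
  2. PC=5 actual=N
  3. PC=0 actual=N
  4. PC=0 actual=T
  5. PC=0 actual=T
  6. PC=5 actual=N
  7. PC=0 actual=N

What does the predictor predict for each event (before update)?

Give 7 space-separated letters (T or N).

Ev 1: PC=0 idx=0 pred=T actual=T -> ctr[0]=3
Ev 2: PC=5 idx=1 pred=T actual=N -> ctr[1]=1
Ev 3: PC=0 idx=0 pred=T actual=N -> ctr[0]=2
Ev 4: PC=0 idx=0 pred=T actual=T -> ctr[0]=3
Ev 5: PC=0 idx=0 pred=T actual=T -> ctr[0]=3
Ev 6: PC=5 idx=1 pred=N actual=N -> ctr[1]=0
Ev 7: PC=0 idx=0 pred=T actual=N -> ctr[0]=2

Answer: T T T T T N T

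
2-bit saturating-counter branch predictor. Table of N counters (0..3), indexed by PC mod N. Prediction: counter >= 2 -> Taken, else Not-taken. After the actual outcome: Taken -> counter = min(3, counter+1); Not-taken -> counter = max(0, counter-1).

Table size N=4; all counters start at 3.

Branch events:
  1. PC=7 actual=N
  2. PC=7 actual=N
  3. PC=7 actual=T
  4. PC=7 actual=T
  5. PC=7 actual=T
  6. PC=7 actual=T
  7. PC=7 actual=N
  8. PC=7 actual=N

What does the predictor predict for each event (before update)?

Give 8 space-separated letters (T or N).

Answer: T T N T T T T T

Derivation:
Ev 1: PC=7 idx=3 pred=T actual=N -> ctr[3]=2
Ev 2: PC=7 idx=3 pred=T actual=N -> ctr[3]=1
Ev 3: PC=7 idx=3 pred=N actual=T -> ctr[3]=2
Ev 4: PC=7 idx=3 pred=T actual=T -> ctr[3]=3
Ev 5: PC=7 idx=3 pred=T actual=T -> ctr[3]=3
Ev 6: PC=7 idx=3 pred=T actual=T -> ctr[3]=3
Ev 7: PC=7 idx=3 pred=T actual=N -> ctr[3]=2
Ev 8: PC=7 idx=3 pred=T actual=N -> ctr[3]=1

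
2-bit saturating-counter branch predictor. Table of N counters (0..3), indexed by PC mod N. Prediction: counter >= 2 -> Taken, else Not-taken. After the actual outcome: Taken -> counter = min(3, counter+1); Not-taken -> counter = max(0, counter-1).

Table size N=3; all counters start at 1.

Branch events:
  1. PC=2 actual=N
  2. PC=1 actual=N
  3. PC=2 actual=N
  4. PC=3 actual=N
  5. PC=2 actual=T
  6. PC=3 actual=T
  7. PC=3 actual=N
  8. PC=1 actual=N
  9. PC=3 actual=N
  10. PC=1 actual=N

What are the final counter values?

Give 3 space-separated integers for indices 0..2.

Ev 1: PC=2 idx=2 pred=N actual=N -> ctr[2]=0
Ev 2: PC=1 idx=1 pred=N actual=N -> ctr[1]=0
Ev 3: PC=2 idx=2 pred=N actual=N -> ctr[2]=0
Ev 4: PC=3 idx=0 pred=N actual=N -> ctr[0]=0
Ev 5: PC=2 idx=2 pred=N actual=T -> ctr[2]=1
Ev 6: PC=3 idx=0 pred=N actual=T -> ctr[0]=1
Ev 7: PC=3 idx=0 pred=N actual=N -> ctr[0]=0
Ev 8: PC=1 idx=1 pred=N actual=N -> ctr[1]=0
Ev 9: PC=3 idx=0 pred=N actual=N -> ctr[0]=0
Ev 10: PC=1 idx=1 pred=N actual=N -> ctr[1]=0

Answer: 0 0 1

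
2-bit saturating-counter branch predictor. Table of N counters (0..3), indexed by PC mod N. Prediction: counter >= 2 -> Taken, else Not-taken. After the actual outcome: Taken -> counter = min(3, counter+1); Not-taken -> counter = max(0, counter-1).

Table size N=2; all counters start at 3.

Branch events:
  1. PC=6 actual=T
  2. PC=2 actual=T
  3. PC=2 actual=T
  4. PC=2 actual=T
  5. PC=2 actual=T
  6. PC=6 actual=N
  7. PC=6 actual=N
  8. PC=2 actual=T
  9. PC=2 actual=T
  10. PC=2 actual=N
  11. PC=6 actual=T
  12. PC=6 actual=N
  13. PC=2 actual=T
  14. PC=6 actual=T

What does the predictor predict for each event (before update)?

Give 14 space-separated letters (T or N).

Answer: T T T T T T T N T T T T T T

Derivation:
Ev 1: PC=6 idx=0 pred=T actual=T -> ctr[0]=3
Ev 2: PC=2 idx=0 pred=T actual=T -> ctr[0]=3
Ev 3: PC=2 idx=0 pred=T actual=T -> ctr[0]=3
Ev 4: PC=2 idx=0 pred=T actual=T -> ctr[0]=3
Ev 5: PC=2 idx=0 pred=T actual=T -> ctr[0]=3
Ev 6: PC=6 idx=0 pred=T actual=N -> ctr[0]=2
Ev 7: PC=6 idx=0 pred=T actual=N -> ctr[0]=1
Ev 8: PC=2 idx=0 pred=N actual=T -> ctr[0]=2
Ev 9: PC=2 idx=0 pred=T actual=T -> ctr[0]=3
Ev 10: PC=2 idx=0 pred=T actual=N -> ctr[0]=2
Ev 11: PC=6 idx=0 pred=T actual=T -> ctr[0]=3
Ev 12: PC=6 idx=0 pred=T actual=N -> ctr[0]=2
Ev 13: PC=2 idx=0 pred=T actual=T -> ctr[0]=3
Ev 14: PC=6 idx=0 pred=T actual=T -> ctr[0]=3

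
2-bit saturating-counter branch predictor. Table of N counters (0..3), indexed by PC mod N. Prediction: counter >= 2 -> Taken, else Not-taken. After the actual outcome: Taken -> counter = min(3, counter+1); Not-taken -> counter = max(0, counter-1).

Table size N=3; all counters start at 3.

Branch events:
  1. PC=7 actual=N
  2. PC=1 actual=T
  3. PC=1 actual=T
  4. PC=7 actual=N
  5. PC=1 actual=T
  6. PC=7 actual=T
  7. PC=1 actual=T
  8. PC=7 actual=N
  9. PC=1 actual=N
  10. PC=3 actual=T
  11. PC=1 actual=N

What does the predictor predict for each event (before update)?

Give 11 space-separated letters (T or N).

Answer: T T T T T T T T T T N

Derivation:
Ev 1: PC=7 idx=1 pred=T actual=N -> ctr[1]=2
Ev 2: PC=1 idx=1 pred=T actual=T -> ctr[1]=3
Ev 3: PC=1 idx=1 pred=T actual=T -> ctr[1]=3
Ev 4: PC=7 idx=1 pred=T actual=N -> ctr[1]=2
Ev 5: PC=1 idx=1 pred=T actual=T -> ctr[1]=3
Ev 6: PC=7 idx=1 pred=T actual=T -> ctr[1]=3
Ev 7: PC=1 idx=1 pred=T actual=T -> ctr[1]=3
Ev 8: PC=7 idx=1 pred=T actual=N -> ctr[1]=2
Ev 9: PC=1 idx=1 pred=T actual=N -> ctr[1]=1
Ev 10: PC=3 idx=0 pred=T actual=T -> ctr[0]=3
Ev 11: PC=1 idx=1 pred=N actual=N -> ctr[1]=0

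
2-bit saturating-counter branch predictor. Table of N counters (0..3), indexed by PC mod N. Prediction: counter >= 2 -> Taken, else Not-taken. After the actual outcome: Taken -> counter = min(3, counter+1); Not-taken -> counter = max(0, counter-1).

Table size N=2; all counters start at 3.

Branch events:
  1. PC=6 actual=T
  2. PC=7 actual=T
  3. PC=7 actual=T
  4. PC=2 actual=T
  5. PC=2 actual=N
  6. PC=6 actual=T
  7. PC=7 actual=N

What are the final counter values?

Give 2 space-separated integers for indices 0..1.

Ev 1: PC=6 idx=0 pred=T actual=T -> ctr[0]=3
Ev 2: PC=7 idx=1 pred=T actual=T -> ctr[1]=3
Ev 3: PC=7 idx=1 pred=T actual=T -> ctr[1]=3
Ev 4: PC=2 idx=0 pred=T actual=T -> ctr[0]=3
Ev 5: PC=2 idx=0 pred=T actual=N -> ctr[0]=2
Ev 6: PC=6 idx=0 pred=T actual=T -> ctr[0]=3
Ev 7: PC=7 idx=1 pred=T actual=N -> ctr[1]=2

Answer: 3 2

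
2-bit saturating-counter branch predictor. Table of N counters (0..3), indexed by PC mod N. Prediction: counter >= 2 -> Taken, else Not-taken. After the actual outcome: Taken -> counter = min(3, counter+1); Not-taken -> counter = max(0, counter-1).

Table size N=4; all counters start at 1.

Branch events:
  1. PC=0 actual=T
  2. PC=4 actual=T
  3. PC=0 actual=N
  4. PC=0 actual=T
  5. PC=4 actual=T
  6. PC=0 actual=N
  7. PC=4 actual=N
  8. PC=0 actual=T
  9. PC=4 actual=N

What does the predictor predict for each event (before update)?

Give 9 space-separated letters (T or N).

Answer: N T T T T T T N T

Derivation:
Ev 1: PC=0 idx=0 pred=N actual=T -> ctr[0]=2
Ev 2: PC=4 idx=0 pred=T actual=T -> ctr[0]=3
Ev 3: PC=0 idx=0 pred=T actual=N -> ctr[0]=2
Ev 4: PC=0 idx=0 pred=T actual=T -> ctr[0]=3
Ev 5: PC=4 idx=0 pred=T actual=T -> ctr[0]=3
Ev 6: PC=0 idx=0 pred=T actual=N -> ctr[0]=2
Ev 7: PC=4 idx=0 pred=T actual=N -> ctr[0]=1
Ev 8: PC=0 idx=0 pred=N actual=T -> ctr[0]=2
Ev 9: PC=4 idx=0 pred=T actual=N -> ctr[0]=1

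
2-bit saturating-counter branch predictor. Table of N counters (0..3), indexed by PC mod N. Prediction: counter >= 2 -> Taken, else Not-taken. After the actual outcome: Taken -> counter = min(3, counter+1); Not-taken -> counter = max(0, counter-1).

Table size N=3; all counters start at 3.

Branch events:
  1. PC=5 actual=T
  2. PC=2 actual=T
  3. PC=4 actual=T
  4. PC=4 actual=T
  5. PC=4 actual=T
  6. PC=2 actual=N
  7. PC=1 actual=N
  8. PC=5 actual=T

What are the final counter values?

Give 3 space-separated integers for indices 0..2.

Answer: 3 2 3

Derivation:
Ev 1: PC=5 idx=2 pred=T actual=T -> ctr[2]=3
Ev 2: PC=2 idx=2 pred=T actual=T -> ctr[2]=3
Ev 3: PC=4 idx=1 pred=T actual=T -> ctr[1]=3
Ev 4: PC=4 idx=1 pred=T actual=T -> ctr[1]=3
Ev 5: PC=4 idx=1 pred=T actual=T -> ctr[1]=3
Ev 6: PC=2 idx=2 pred=T actual=N -> ctr[2]=2
Ev 7: PC=1 idx=1 pred=T actual=N -> ctr[1]=2
Ev 8: PC=5 idx=2 pred=T actual=T -> ctr[2]=3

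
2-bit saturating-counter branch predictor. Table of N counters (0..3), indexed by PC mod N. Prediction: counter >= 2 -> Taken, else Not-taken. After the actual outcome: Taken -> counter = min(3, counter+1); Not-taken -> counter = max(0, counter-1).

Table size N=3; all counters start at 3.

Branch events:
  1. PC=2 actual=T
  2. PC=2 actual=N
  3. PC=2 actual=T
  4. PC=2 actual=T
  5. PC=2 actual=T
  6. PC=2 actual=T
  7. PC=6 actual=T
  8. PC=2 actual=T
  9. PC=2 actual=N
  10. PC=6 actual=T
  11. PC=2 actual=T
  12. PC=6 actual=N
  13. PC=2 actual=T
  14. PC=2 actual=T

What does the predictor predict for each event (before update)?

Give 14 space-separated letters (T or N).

Answer: T T T T T T T T T T T T T T

Derivation:
Ev 1: PC=2 idx=2 pred=T actual=T -> ctr[2]=3
Ev 2: PC=2 idx=2 pred=T actual=N -> ctr[2]=2
Ev 3: PC=2 idx=2 pred=T actual=T -> ctr[2]=3
Ev 4: PC=2 idx=2 pred=T actual=T -> ctr[2]=3
Ev 5: PC=2 idx=2 pred=T actual=T -> ctr[2]=3
Ev 6: PC=2 idx=2 pred=T actual=T -> ctr[2]=3
Ev 7: PC=6 idx=0 pred=T actual=T -> ctr[0]=3
Ev 8: PC=2 idx=2 pred=T actual=T -> ctr[2]=3
Ev 9: PC=2 idx=2 pred=T actual=N -> ctr[2]=2
Ev 10: PC=6 idx=0 pred=T actual=T -> ctr[0]=3
Ev 11: PC=2 idx=2 pred=T actual=T -> ctr[2]=3
Ev 12: PC=6 idx=0 pred=T actual=N -> ctr[0]=2
Ev 13: PC=2 idx=2 pred=T actual=T -> ctr[2]=3
Ev 14: PC=2 idx=2 pred=T actual=T -> ctr[2]=3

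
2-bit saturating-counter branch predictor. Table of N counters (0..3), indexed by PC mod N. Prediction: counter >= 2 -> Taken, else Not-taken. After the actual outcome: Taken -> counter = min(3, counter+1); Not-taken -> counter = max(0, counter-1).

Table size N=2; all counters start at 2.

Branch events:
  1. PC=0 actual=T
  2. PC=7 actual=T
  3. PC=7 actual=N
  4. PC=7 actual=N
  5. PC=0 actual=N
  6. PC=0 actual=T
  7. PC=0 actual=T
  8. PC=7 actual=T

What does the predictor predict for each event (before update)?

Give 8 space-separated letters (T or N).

Ev 1: PC=0 idx=0 pred=T actual=T -> ctr[0]=3
Ev 2: PC=7 idx=1 pred=T actual=T -> ctr[1]=3
Ev 3: PC=7 idx=1 pred=T actual=N -> ctr[1]=2
Ev 4: PC=7 idx=1 pred=T actual=N -> ctr[1]=1
Ev 5: PC=0 idx=0 pred=T actual=N -> ctr[0]=2
Ev 6: PC=0 idx=0 pred=T actual=T -> ctr[0]=3
Ev 7: PC=0 idx=0 pred=T actual=T -> ctr[0]=3
Ev 8: PC=7 idx=1 pred=N actual=T -> ctr[1]=2

Answer: T T T T T T T N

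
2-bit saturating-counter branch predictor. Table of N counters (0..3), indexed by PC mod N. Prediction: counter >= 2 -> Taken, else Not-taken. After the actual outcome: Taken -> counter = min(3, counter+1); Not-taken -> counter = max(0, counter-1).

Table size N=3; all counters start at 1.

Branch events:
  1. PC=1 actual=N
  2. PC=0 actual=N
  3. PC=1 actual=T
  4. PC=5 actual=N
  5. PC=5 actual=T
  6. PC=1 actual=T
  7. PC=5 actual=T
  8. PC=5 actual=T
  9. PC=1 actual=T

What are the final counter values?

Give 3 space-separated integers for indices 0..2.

Ev 1: PC=1 idx=1 pred=N actual=N -> ctr[1]=0
Ev 2: PC=0 idx=0 pred=N actual=N -> ctr[0]=0
Ev 3: PC=1 idx=1 pred=N actual=T -> ctr[1]=1
Ev 4: PC=5 idx=2 pred=N actual=N -> ctr[2]=0
Ev 5: PC=5 idx=2 pred=N actual=T -> ctr[2]=1
Ev 6: PC=1 idx=1 pred=N actual=T -> ctr[1]=2
Ev 7: PC=5 idx=2 pred=N actual=T -> ctr[2]=2
Ev 8: PC=5 idx=2 pred=T actual=T -> ctr[2]=3
Ev 9: PC=1 idx=1 pred=T actual=T -> ctr[1]=3

Answer: 0 3 3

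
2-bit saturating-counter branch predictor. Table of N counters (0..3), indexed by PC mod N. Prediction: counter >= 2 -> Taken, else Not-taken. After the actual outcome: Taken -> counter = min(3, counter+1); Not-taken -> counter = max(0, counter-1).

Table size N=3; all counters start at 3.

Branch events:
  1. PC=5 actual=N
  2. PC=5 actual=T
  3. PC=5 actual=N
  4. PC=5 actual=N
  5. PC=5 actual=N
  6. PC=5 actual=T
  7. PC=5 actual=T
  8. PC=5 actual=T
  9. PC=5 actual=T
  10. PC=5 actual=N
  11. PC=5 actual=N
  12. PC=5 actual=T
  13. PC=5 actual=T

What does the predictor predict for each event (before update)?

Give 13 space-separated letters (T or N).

Answer: T T T T N N N T T T T N T

Derivation:
Ev 1: PC=5 idx=2 pred=T actual=N -> ctr[2]=2
Ev 2: PC=5 idx=2 pred=T actual=T -> ctr[2]=3
Ev 3: PC=5 idx=2 pred=T actual=N -> ctr[2]=2
Ev 4: PC=5 idx=2 pred=T actual=N -> ctr[2]=1
Ev 5: PC=5 idx=2 pred=N actual=N -> ctr[2]=0
Ev 6: PC=5 idx=2 pred=N actual=T -> ctr[2]=1
Ev 7: PC=5 idx=2 pred=N actual=T -> ctr[2]=2
Ev 8: PC=5 idx=2 pred=T actual=T -> ctr[2]=3
Ev 9: PC=5 idx=2 pred=T actual=T -> ctr[2]=3
Ev 10: PC=5 idx=2 pred=T actual=N -> ctr[2]=2
Ev 11: PC=5 idx=2 pred=T actual=N -> ctr[2]=1
Ev 12: PC=5 idx=2 pred=N actual=T -> ctr[2]=2
Ev 13: PC=5 idx=2 pred=T actual=T -> ctr[2]=3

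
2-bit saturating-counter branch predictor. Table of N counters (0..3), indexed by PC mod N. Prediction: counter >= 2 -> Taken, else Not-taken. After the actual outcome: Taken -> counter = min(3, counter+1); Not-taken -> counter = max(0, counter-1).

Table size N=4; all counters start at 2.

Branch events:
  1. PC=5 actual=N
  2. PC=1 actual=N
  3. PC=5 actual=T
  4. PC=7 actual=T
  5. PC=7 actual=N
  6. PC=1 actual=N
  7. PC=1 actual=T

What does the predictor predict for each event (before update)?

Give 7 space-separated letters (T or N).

Answer: T N N T T N N

Derivation:
Ev 1: PC=5 idx=1 pred=T actual=N -> ctr[1]=1
Ev 2: PC=1 idx=1 pred=N actual=N -> ctr[1]=0
Ev 3: PC=5 idx=1 pred=N actual=T -> ctr[1]=1
Ev 4: PC=7 idx=3 pred=T actual=T -> ctr[3]=3
Ev 5: PC=7 idx=3 pred=T actual=N -> ctr[3]=2
Ev 6: PC=1 idx=1 pred=N actual=N -> ctr[1]=0
Ev 7: PC=1 idx=1 pred=N actual=T -> ctr[1]=1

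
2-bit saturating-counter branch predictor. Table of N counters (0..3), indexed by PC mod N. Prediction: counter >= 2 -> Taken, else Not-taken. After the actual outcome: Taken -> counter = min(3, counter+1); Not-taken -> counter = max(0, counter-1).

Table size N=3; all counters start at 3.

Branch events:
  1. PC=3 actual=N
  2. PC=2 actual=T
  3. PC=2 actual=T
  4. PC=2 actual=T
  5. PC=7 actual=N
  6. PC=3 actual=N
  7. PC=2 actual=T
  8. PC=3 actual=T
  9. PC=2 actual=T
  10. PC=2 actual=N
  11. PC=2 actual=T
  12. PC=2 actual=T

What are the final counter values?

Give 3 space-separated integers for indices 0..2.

Answer: 2 2 3

Derivation:
Ev 1: PC=3 idx=0 pred=T actual=N -> ctr[0]=2
Ev 2: PC=2 idx=2 pred=T actual=T -> ctr[2]=3
Ev 3: PC=2 idx=2 pred=T actual=T -> ctr[2]=3
Ev 4: PC=2 idx=2 pred=T actual=T -> ctr[2]=3
Ev 5: PC=7 idx=1 pred=T actual=N -> ctr[1]=2
Ev 6: PC=3 idx=0 pred=T actual=N -> ctr[0]=1
Ev 7: PC=2 idx=2 pred=T actual=T -> ctr[2]=3
Ev 8: PC=3 idx=0 pred=N actual=T -> ctr[0]=2
Ev 9: PC=2 idx=2 pred=T actual=T -> ctr[2]=3
Ev 10: PC=2 idx=2 pred=T actual=N -> ctr[2]=2
Ev 11: PC=2 idx=2 pred=T actual=T -> ctr[2]=3
Ev 12: PC=2 idx=2 pred=T actual=T -> ctr[2]=3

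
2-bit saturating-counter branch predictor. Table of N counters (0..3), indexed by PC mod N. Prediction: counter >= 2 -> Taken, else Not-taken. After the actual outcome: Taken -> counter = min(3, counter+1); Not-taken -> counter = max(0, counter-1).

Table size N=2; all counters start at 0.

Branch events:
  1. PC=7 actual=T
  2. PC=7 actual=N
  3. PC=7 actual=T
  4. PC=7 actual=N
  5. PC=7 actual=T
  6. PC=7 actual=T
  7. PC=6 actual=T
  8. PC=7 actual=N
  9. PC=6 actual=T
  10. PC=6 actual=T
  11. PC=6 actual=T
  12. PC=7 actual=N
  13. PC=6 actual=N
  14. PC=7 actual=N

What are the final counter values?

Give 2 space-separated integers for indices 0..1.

Answer: 2 0

Derivation:
Ev 1: PC=7 idx=1 pred=N actual=T -> ctr[1]=1
Ev 2: PC=7 idx=1 pred=N actual=N -> ctr[1]=0
Ev 3: PC=7 idx=1 pred=N actual=T -> ctr[1]=1
Ev 4: PC=7 idx=1 pred=N actual=N -> ctr[1]=0
Ev 5: PC=7 idx=1 pred=N actual=T -> ctr[1]=1
Ev 6: PC=7 idx=1 pred=N actual=T -> ctr[1]=2
Ev 7: PC=6 idx=0 pred=N actual=T -> ctr[0]=1
Ev 8: PC=7 idx=1 pred=T actual=N -> ctr[1]=1
Ev 9: PC=6 idx=0 pred=N actual=T -> ctr[0]=2
Ev 10: PC=6 idx=0 pred=T actual=T -> ctr[0]=3
Ev 11: PC=6 idx=0 pred=T actual=T -> ctr[0]=3
Ev 12: PC=7 idx=1 pred=N actual=N -> ctr[1]=0
Ev 13: PC=6 idx=0 pred=T actual=N -> ctr[0]=2
Ev 14: PC=7 idx=1 pred=N actual=N -> ctr[1]=0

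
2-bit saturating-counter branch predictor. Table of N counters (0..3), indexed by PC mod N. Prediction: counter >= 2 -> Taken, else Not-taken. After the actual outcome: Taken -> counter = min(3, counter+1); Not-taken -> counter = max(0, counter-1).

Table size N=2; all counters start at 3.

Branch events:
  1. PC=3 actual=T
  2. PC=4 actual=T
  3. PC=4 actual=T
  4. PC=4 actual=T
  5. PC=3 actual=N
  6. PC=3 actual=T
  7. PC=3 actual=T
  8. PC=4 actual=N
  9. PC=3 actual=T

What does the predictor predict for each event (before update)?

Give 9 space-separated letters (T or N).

Ev 1: PC=3 idx=1 pred=T actual=T -> ctr[1]=3
Ev 2: PC=4 idx=0 pred=T actual=T -> ctr[0]=3
Ev 3: PC=4 idx=0 pred=T actual=T -> ctr[0]=3
Ev 4: PC=4 idx=0 pred=T actual=T -> ctr[0]=3
Ev 5: PC=3 idx=1 pred=T actual=N -> ctr[1]=2
Ev 6: PC=3 idx=1 pred=T actual=T -> ctr[1]=3
Ev 7: PC=3 idx=1 pred=T actual=T -> ctr[1]=3
Ev 8: PC=4 idx=0 pred=T actual=N -> ctr[0]=2
Ev 9: PC=3 idx=1 pred=T actual=T -> ctr[1]=3

Answer: T T T T T T T T T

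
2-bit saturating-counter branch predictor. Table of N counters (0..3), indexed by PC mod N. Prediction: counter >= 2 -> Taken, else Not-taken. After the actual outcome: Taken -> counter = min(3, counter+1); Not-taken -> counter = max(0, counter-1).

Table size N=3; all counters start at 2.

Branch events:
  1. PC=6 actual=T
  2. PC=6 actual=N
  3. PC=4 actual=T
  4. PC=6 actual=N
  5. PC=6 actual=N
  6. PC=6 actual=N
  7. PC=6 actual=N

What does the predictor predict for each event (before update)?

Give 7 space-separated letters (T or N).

Answer: T T T T N N N

Derivation:
Ev 1: PC=6 idx=0 pred=T actual=T -> ctr[0]=3
Ev 2: PC=6 idx=0 pred=T actual=N -> ctr[0]=2
Ev 3: PC=4 idx=1 pred=T actual=T -> ctr[1]=3
Ev 4: PC=6 idx=0 pred=T actual=N -> ctr[0]=1
Ev 5: PC=6 idx=0 pred=N actual=N -> ctr[0]=0
Ev 6: PC=6 idx=0 pred=N actual=N -> ctr[0]=0
Ev 7: PC=6 idx=0 pred=N actual=N -> ctr[0]=0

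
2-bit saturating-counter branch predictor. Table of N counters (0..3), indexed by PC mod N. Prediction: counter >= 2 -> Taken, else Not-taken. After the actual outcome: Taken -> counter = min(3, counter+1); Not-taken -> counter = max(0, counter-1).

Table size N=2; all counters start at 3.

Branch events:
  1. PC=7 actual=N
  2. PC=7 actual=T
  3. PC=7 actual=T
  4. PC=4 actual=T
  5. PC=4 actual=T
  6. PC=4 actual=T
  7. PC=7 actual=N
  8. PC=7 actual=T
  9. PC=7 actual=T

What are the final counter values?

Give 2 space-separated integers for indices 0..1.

Answer: 3 3

Derivation:
Ev 1: PC=7 idx=1 pred=T actual=N -> ctr[1]=2
Ev 2: PC=7 idx=1 pred=T actual=T -> ctr[1]=3
Ev 3: PC=7 idx=1 pred=T actual=T -> ctr[1]=3
Ev 4: PC=4 idx=0 pred=T actual=T -> ctr[0]=3
Ev 5: PC=4 idx=0 pred=T actual=T -> ctr[0]=3
Ev 6: PC=4 idx=0 pred=T actual=T -> ctr[0]=3
Ev 7: PC=7 idx=1 pred=T actual=N -> ctr[1]=2
Ev 8: PC=7 idx=1 pred=T actual=T -> ctr[1]=3
Ev 9: PC=7 idx=1 pred=T actual=T -> ctr[1]=3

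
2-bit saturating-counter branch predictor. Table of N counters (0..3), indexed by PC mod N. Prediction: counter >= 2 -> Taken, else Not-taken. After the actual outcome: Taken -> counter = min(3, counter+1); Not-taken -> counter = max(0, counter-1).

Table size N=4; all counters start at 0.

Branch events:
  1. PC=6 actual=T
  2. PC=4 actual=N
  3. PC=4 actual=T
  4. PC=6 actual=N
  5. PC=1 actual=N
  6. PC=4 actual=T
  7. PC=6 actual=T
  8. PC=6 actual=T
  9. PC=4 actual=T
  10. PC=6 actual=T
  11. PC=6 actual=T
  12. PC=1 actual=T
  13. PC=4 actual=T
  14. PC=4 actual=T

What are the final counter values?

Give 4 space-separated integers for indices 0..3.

Answer: 3 1 3 0

Derivation:
Ev 1: PC=6 idx=2 pred=N actual=T -> ctr[2]=1
Ev 2: PC=4 idx=0 pred=N actual=N -> ctr[0]=0
Ev 3: PC=4 idx=0 pred=N actual=T -> ctr[0]=1
Ev 4: PC=6 idx=2 pred=N actual=N -> ctr[2]=0
Ev 5: PC=1 idx=1 pred=N actual=N -> ctr[1]=0
Ev 6: PC=4 idx=0 pred=N actual=T -> ctr[0]=2
Ev 7: PC=6 idx=2 pred=N actual=T -> ctr[2]=1
Ev 8: PC=6 idx=2 pred=N actual=T -> ctr[2]=2
Ev 9: PC=4 idx=0 pred=T actual=T -> ctr[0]=3
Ev 10: PC=6 idx=2 pred=T actual=T -> ctr[2]=3
Ev 11: PC=6 idx=2 pred=T actual=T -> ctr[2]=3
Ev 12: PC=1 idx=1 pred=N actual=T -> ctr[1]=1
Ev 13: PC=4 idx=0 pred=T actual=T -> ctr[0]=3
Ev 14: PC=4 idx=0 pred=T actual=T -> ctr[0]=3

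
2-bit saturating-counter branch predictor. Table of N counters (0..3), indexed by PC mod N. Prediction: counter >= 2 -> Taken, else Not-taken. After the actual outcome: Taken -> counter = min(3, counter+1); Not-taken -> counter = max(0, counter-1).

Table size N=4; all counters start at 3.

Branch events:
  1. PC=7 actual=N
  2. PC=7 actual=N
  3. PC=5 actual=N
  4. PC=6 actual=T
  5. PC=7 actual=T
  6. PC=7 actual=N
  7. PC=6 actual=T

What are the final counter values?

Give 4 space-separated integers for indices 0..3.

Ev 1: PC=7 idx=3 pred=T actual=N -> ctr[3]=2
Ev 2: PC=7 idx=3 pred=T actual=N -> ctr[3]=1
Ev 3: PC=5 idx=1 pred=T actual=N -> ctr[1]=2
Ev 4: PC=6 idx=2 pred=T actual=T -> ctr[2]=3
Ev 5: PC=7 idx=3 pred=N actual=T -> ctr[3]=2
Ev 6: PC=7 idx=3 pred=T actual=N -> ctr[3]=1
Ev 7: PC=6 idx=2 pred=T actual=T -> ctr[2]=3

Answer: 3 2 3 1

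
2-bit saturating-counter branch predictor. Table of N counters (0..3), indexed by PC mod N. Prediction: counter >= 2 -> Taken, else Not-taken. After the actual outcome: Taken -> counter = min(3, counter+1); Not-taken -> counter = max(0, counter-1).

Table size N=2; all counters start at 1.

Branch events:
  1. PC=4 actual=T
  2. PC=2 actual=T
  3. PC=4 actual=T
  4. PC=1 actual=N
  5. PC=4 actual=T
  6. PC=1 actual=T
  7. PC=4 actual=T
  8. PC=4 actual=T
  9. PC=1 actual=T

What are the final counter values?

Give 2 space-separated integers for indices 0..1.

Ev 1: PC=4 idx=0 pred=N actual=T -> ctr[0]=2
Ev 2: PC=2 idx=0 pred=T actual=T -> ctr[0]=3
Ev 3: PC=4 idx=0 pred=T actual=T -> ctr[0]=3
Ev 4: PC=1 idx=1 pred=N actual=N -> ctr[1]=0
Ev 5: PC=4 idx=0 pred=T actual=T -> ctr[0]=3
Ev 6: PC=1 idx=1 pred=N actual=T -> ctr[1]=1
Ev 7: PC=4 idx=0 pred=T actual=T -> ctr[0]=3
Ev 8: PC=4 idx=0 pred=T actual=T -> ctr[0]=3
Ev 9: PC=1 idx=1 pred=N actual=T -> ctr[1]=2

Answer: 3 2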